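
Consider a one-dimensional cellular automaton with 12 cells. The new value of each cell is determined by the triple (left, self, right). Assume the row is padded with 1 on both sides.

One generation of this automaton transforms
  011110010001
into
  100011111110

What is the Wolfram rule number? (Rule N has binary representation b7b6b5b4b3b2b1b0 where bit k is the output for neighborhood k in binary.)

position 2: 111 → 0  (bit 7 = 0)
position 4: 110 → 1  (bit 6 = 1)
position 0: 101 → 1  (bit 5 = 1)
position 5: 100 → 1  (bit 4 = 1)
position 1: 011 → 0  (bit 3 = 0)
position 7: 010 → 1  (bit 2 = 1)
position 6: 001 → 1  (bit 1 = 1)
position 9: 000 → 1  (bit 0 = 1)
bits b7..b0 = 01110111 = 119

119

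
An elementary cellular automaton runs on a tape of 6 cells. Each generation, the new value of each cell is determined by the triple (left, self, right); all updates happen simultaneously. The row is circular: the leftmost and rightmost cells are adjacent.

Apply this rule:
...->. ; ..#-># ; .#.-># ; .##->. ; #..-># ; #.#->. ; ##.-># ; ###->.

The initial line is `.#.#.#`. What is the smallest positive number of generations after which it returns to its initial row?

generation 1: .#.#.#

1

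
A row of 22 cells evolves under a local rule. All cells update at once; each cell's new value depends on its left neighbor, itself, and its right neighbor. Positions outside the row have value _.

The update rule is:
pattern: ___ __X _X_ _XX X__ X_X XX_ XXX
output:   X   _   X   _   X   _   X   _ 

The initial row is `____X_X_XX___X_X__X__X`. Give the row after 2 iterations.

iteration 1: XXX_X_X__XXX_X_XX_XX_X
iteration 2: __X_X_XX___X_X__X__X_X

__X_X_XX___X_X__X__X_X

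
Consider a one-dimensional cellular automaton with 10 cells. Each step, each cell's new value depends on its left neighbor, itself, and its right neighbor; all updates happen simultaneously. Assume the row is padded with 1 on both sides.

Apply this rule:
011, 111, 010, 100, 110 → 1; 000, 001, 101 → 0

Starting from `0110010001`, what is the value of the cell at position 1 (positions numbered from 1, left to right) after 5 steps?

0

step 1: 0111011001
step 2: 0111011101
step 3: 0111011101  (fixed point — unchanged through step 5)
position 1 holds 0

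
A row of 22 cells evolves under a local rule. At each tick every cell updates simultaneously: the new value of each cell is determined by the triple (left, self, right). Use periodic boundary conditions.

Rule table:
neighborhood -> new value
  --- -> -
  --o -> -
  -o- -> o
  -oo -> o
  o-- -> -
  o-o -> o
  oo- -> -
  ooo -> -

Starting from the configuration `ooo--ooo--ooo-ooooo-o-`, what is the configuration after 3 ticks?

o----o----o--oo----ooo
-----o----o--o-----o--
-----o----o--o-----o--

-----o----o--o-----o--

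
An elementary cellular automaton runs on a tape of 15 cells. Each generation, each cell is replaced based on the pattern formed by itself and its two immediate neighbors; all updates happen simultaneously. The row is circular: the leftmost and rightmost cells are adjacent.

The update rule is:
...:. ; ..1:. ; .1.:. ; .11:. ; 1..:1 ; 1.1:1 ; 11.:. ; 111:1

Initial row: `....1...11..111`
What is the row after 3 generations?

1.1....1....1..

generation 1: 1....1....1..1.
generation 2: .1....1....1..1
generation 3: 1.1....1....1..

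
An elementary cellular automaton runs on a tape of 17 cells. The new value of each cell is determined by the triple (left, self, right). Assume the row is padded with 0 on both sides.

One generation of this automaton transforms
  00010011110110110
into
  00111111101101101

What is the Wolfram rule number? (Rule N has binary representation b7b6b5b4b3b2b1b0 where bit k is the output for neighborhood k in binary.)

190

position 7: 111 → 1  (bit 7 = 1)
position 9: 110 → 0  (bit 6 = 0)
position 10: 101 → 1  (bit 5 = 1)
position 4: 100 → 1  (bit 4 = 1)
position 6: 011 → 1  (bit 3 = 1)
position 3: 010 → 1  (bit 2 = 1)
position 2: 001 → 1  (bit 1 = 1)
position 0: 000 → 0  (bit 0 = 0)
bits b7..b0 = 10111110 = 190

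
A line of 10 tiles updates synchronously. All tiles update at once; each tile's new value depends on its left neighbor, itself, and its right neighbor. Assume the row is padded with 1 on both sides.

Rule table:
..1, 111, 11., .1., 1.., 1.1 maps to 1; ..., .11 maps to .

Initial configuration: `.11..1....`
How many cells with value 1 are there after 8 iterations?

9

1.11111..1
11.111111.
111.111111
1111.11111
11111.1111
111111.111
1111111.11
11111111.1
count of 1: 9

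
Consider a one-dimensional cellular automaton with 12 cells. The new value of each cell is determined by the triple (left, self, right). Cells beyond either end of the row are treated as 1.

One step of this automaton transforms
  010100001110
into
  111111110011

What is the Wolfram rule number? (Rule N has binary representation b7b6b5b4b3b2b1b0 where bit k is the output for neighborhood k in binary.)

position 9: 111 → 0  (bit 7 = 0)
position 10: 110 → 1  (bit 6 = 1)
position 0: 101 → 1  (bit 5 = 1)
position 4: 100 → 1  (bit 4 = 1)
position 8: 011 → 0  (bit 3 = 0)
position 1: 010 → 1  (bit 2 = 1)
position 7: 001 → 1  (bit 1 = 1)
position 5: 000 → 1  (bit 0 = 1)
bits b7..b0 = 01110111 = 119

119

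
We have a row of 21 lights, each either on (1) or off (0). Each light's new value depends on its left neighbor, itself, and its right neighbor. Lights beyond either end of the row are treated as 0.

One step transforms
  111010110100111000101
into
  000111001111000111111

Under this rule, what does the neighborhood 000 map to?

1

At position 16 the neighborhood is 000; the next row has 1 there.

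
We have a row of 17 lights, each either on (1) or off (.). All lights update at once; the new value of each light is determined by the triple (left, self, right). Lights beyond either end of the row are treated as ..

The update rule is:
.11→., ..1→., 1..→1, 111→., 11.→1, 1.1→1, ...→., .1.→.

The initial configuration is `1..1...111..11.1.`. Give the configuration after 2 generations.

..1..1....11..11.

.1..1....11..11.1
..1..1....11..11.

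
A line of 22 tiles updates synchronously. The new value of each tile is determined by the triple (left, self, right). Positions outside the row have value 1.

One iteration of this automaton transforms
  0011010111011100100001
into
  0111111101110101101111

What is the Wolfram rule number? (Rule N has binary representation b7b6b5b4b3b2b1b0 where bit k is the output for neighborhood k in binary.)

111

position 8: 111 → 0  (bit 7 = 0)
position 3: 110 → 1  (bit 6 = 1)
position 4: 101 → 1  (bit 5 = 1)
position 0: 100 → 0  (bit 4 = 0)
position 2: 011 → 1  (bit 3 = 1)
position 5: 010 → 1  (bit 2 = 1)
position 1: 001 → 1  (bit 1 = 1)
position 18: 000 → 1  (bit 0 = 1)
bits b7..b0 = 01101111 = 111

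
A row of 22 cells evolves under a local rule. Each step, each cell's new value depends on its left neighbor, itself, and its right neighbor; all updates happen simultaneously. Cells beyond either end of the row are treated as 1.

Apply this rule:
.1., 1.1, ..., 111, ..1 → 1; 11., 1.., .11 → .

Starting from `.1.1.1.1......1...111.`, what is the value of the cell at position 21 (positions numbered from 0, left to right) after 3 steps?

1

11111111.111111.11.1.1
1111111.1.1111.1..111.
111111.111.11.11.1.1.1
position 21 holds 1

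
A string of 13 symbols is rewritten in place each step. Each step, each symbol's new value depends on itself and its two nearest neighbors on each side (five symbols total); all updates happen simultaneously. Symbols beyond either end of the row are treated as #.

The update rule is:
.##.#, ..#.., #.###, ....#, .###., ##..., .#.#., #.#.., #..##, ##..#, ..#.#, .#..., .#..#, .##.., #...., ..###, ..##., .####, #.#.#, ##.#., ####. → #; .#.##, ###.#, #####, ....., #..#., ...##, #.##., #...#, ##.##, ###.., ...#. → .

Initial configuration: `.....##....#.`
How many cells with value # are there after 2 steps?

8

##.#.#####.#.
#.##.##.#.##.
count of #: 8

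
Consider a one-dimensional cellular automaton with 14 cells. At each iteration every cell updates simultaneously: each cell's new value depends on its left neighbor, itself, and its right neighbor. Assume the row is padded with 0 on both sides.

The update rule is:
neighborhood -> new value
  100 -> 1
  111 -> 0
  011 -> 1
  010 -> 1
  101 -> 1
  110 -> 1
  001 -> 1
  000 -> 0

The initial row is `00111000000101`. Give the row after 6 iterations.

iteration 1: 01101100001111
iteration 2: 11111110011001
iteration 3: 10000011111111
iteration 4: 11000110000001
iteration 5: 11101111000011
iteration 6: 10111001100111

10111001100111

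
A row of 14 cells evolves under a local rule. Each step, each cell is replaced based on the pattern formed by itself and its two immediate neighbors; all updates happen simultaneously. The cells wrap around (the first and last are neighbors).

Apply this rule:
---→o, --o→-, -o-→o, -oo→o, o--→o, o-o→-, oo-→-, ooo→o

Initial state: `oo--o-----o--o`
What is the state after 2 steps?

--o-oooo--o--o

step 1: o-o-ooooo-oo-o
step 2: --o-oooo--o--o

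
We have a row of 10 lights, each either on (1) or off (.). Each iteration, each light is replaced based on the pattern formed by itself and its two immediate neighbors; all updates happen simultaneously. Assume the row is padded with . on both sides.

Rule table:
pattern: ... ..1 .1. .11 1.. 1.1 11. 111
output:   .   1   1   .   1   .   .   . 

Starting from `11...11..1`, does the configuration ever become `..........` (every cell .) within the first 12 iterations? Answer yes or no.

..1.1..111
.11.111...
1......1..
11....111.
..1..1...1
.111111.11
1.........
11........
..1.......
.111......
1...1.....
11.111....
iteration 12 is 11.111...., still not uniform .

no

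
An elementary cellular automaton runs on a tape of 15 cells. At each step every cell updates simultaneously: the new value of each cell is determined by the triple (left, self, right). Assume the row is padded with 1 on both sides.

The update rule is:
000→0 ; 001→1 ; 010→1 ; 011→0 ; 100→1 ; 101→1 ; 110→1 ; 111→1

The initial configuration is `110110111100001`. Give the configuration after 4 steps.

111111011011111

111011011110010
111101101111111
111110110111111
111111011011111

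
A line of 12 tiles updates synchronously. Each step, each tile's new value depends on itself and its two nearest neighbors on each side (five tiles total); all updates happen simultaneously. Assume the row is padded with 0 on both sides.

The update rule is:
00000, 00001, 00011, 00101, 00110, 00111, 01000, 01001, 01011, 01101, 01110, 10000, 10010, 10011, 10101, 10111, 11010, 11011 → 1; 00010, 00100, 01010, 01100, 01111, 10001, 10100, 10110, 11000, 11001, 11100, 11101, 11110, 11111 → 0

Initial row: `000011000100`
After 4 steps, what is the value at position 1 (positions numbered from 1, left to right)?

111110000011
100000111110
011111100000
110000001111
position 1 holds 1

1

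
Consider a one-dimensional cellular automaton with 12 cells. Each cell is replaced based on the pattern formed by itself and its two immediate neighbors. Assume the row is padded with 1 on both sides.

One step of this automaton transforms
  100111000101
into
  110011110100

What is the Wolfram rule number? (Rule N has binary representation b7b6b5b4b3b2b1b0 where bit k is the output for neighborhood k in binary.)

position 4: 111 → 1  (bit 7 = 1)
position 0: 110 → 1  (bit 6 = 1)
position 10: 101 → 0  (bit 5 = 0)
position 1: 100 → 1  (bit 4 = 1)
position 3: 011 → 0  (bit 3 = 0)
position 9: 010 → 1  (bit 2 = 1)
position 2: 001 → 0  (bit 1 = 0)
position 7: 000 → 1  (bit 0 = 1)
bits b7..b0 = 11010101 = 213

213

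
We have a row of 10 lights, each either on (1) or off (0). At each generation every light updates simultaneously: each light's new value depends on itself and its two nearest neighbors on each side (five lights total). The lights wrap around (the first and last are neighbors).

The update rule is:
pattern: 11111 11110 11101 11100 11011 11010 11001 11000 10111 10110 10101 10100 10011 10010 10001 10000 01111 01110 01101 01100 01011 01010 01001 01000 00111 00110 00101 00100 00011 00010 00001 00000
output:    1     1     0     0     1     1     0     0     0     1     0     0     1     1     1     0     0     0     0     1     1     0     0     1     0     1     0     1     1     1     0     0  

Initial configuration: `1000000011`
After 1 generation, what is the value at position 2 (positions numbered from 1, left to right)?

0000000100
position 2 holds 0

0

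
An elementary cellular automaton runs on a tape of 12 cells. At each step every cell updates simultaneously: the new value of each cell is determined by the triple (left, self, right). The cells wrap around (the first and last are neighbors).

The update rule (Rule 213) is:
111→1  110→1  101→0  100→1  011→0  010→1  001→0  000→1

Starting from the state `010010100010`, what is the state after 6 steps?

100110010010

step 1: 011010111011
step 2: 001010011001
step 3: 101011001101
step 4: 101001100100
step 5: 101100110110
step 6: 100110010010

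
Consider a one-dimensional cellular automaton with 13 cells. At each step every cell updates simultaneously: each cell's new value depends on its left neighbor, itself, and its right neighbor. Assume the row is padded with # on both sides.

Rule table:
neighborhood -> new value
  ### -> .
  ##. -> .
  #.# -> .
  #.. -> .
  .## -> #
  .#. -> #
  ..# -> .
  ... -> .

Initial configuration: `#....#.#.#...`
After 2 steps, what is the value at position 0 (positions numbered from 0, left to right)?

step 1: .....#.#.#...
step 2: .....#.#.#...
position 0 holds .

.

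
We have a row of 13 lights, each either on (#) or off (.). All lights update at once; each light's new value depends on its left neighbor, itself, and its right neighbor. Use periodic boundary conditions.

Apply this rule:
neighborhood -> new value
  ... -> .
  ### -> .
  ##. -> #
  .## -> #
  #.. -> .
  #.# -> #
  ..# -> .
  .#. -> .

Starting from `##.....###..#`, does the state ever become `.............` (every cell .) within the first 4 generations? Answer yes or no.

yes

.#.....#.#..#
#.......#....
.............
all cells are . at generation 3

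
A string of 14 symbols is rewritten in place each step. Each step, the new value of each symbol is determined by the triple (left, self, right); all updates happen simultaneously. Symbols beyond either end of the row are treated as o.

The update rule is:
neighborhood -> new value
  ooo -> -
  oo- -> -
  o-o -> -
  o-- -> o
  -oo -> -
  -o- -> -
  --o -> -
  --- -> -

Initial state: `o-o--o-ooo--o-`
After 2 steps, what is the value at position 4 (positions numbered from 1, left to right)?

---o------o---
o---o------o--
position 4 holds -

-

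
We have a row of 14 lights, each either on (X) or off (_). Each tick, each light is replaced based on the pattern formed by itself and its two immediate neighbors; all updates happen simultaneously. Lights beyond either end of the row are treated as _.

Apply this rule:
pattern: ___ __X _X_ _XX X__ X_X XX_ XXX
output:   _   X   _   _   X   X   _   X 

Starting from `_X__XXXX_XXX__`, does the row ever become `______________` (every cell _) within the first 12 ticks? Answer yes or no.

tick 1: X_XX_XX_X_X_X_
tick 2: _X__X__X_X_X_X
tick 3: X_XX_XX_X_X_X_  (repeats tick 1; period 2)
tick 12: _X__X__X_X_X_X
tick 12 is _X__X__X_X_X_X, still not uniform _

no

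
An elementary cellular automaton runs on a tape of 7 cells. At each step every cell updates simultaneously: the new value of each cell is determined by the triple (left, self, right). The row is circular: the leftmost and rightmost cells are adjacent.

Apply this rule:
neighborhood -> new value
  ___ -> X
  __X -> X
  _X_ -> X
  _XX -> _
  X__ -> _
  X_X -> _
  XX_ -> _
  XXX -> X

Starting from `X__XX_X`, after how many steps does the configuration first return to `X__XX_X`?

__X____
XXX_XXX
XX___XX
X__XX_X

4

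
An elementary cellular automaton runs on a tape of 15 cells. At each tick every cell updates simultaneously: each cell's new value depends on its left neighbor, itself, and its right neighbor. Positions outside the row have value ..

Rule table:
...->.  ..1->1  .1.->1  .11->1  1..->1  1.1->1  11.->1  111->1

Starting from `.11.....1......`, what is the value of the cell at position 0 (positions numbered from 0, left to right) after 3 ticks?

1111...111.....
11111.11111....
111111111111...
position 0 holds 1

1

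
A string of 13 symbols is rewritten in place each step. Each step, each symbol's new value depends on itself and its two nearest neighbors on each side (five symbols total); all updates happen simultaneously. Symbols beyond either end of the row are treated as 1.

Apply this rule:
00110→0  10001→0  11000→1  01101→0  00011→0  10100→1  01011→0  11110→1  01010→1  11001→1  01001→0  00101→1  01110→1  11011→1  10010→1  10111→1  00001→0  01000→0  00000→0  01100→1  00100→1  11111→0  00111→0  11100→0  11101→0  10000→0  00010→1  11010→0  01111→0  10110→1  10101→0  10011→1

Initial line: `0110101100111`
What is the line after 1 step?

1100001111000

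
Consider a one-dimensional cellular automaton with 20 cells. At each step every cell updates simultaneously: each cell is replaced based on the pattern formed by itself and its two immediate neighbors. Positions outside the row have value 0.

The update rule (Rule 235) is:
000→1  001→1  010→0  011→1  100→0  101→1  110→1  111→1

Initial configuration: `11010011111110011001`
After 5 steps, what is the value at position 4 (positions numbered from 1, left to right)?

11100111111110111010
11101111111111111100
11111111111111111101
11111111111111111110
11111111111111111110
position 4 holds 1

1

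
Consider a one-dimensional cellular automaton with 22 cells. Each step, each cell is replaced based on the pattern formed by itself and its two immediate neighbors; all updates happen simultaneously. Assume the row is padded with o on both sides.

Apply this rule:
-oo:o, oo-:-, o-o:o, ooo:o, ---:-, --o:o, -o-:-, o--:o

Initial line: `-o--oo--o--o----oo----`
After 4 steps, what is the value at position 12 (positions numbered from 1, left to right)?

o

o-ooo-oo-oo-o--oo-o--o
-ooo-oo-oo-o-ooo-o-ooo
ooo-oo-oo-o-ooo-o-oooo
oo-oo-oo-o-ooo-o-ooooo
position 12 holds o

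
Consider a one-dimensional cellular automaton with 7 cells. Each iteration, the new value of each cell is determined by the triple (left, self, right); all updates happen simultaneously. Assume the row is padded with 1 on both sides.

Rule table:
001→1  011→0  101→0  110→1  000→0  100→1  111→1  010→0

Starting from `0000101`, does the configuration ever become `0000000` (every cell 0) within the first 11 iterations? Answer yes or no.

1001000
1110101
1110000
1111001
1111110
1111110  (fixed point — unchanged through iteration 11)
iteration 11 is 1111110, still not uniform 0

no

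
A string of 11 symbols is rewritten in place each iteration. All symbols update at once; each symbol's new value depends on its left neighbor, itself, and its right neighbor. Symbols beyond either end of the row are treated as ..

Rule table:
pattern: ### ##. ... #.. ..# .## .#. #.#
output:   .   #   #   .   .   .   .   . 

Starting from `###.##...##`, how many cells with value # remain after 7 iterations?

5

..#..#.#..#
#..........
..#########
#.........#
..#######..
#.......#.#
..#####....
count of #: 5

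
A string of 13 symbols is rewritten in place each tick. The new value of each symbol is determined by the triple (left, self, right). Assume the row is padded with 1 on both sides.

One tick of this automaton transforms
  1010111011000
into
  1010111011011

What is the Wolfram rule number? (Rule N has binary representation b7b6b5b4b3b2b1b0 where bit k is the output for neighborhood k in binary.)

207

position 5: 111 → 1  (bit 7 = 1)
position 0: 110 → 1  (bit 6 = 1)
position 1: 101 → 0  (bit 5 = 0)
position 10: 100 → 0  (bit 4 = 0)
position 4: 011 → 1  (bit 3 = 1)
position 2: 010 → 1  (bit 2 = 1)
position 12: 001 → 1  (bit 1 = 1)
position 11: 000 → 1  (bit 0 = 1)
bits b7..b0 = 11001111 = 207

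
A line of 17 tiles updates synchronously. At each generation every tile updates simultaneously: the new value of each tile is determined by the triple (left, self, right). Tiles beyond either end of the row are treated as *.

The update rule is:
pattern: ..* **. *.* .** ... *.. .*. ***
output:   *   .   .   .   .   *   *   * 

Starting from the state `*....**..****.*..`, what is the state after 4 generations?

**.**..**.***..*.

.*..*..**.**..***
.******.....**.**
..****.*...*....*
**.**..**.***..*.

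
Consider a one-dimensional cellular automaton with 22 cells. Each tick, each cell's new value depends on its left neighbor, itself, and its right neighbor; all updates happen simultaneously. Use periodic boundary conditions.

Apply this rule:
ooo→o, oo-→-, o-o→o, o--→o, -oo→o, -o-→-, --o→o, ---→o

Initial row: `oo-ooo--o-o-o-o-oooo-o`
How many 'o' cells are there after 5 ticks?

15

tick 1: o-ooo-oo-o-o-o-oooo-oo
tick 2: -ooo-oo-o-o-o-oooo-ooo
tick 3: ooo-oo-o-o-o-oooo-ooo-
tick 4: oo-oo-o-o-o-oooo-ooo-o
tick 5: o-oo-o-o-o-oooo-ooo-oo
count of o: 15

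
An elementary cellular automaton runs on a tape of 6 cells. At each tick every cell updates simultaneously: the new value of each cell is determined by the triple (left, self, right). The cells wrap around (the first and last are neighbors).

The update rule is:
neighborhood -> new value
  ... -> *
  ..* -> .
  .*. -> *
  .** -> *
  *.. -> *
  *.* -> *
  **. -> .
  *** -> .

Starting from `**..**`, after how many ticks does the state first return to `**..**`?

15

..*.*.
*.****
.**...
.*.***
****..
*...*.
***.**
...**.
**.*.*
..****
*.*...
*****.
*....*
.***.*
**..**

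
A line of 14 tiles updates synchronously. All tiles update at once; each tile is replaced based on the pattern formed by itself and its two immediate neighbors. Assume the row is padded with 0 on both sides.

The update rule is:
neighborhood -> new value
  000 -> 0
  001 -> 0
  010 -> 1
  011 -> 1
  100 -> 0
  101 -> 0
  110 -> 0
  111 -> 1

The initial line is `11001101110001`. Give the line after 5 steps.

step 1: 10001001100001
step 2: 10001001000001
step 3: 10001001000001  (fixed point — unchanged through step 5)

10001001000001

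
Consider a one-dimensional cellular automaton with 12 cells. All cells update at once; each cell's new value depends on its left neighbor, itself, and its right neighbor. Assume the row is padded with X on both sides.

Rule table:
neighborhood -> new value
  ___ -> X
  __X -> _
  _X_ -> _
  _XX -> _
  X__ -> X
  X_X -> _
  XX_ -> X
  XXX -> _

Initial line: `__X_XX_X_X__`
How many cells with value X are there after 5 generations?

X____X____X_
XXXX__XXX___
___XX___XXX_
XX__XXX___X_
_XX___XXX___
count of X: 5

5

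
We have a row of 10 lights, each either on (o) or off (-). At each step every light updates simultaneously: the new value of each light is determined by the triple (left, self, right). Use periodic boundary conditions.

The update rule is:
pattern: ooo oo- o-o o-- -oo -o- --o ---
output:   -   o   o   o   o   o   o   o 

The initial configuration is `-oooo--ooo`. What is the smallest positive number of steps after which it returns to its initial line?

2

oo--oooo-o
-oooo--ooo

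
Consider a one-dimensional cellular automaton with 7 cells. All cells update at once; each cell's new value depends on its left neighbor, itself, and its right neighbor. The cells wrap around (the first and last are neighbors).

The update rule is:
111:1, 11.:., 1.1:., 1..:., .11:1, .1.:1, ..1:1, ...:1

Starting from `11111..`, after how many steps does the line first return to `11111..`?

7

1111..1
111..11
11..111
1..1111
..11111
.11111.
11111..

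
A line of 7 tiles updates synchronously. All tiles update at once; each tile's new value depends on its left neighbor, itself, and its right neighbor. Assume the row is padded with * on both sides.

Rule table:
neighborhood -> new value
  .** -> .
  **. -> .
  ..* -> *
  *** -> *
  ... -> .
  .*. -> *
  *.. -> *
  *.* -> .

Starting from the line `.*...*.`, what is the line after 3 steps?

.**.**.
.......
*.....*

*.....*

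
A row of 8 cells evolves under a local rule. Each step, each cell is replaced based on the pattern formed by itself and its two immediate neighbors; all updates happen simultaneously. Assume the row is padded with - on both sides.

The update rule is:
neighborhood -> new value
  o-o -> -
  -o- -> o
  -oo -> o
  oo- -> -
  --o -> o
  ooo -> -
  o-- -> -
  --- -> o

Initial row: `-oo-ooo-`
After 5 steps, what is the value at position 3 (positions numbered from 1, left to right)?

o

step 1: oo--o---
step 2: o--oo-oo
step 3: o-oo--o-
step 4: o-o--oo-
step 5: o-o-oo--
position 3 holds o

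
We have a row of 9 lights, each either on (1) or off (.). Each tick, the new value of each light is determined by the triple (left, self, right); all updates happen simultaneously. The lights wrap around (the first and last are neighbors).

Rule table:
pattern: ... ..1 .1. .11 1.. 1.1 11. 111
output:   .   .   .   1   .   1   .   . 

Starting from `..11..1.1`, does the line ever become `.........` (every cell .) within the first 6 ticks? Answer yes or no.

yes

tick 1: ..1....1.
tick 2: .........
all cells are . at tick 2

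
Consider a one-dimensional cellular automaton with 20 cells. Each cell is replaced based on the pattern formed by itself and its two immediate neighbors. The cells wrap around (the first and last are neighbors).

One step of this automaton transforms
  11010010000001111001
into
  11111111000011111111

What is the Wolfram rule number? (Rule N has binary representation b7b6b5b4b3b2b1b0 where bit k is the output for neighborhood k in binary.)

position 0: 111 → 1  (bit 7 = 1)
position 1: 110 → 1  (bit 6 = 1)
position 2: 101 → 1  (bit 5 = 1)
position 4: 100 → 1  (bit 4 = 1)
position 13: 011 → 1  (bit 3 = 1)
position 3: 010 → 1  (bit 2 = 1)
position 5: 001 → 1  (bit 1 = 1)
position 8: 000 → 0  (bit 0 = 0)
bits b7..b0 = 11111110 = 254

254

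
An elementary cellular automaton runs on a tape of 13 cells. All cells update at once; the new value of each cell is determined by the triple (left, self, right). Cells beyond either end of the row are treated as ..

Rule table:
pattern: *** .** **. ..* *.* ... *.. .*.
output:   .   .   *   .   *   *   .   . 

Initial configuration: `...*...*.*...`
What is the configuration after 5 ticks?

..*******..*.

tick 1: **...*..*..**
tick 2: .*.*........*
tick 3: ..*..******..
tick 4: *.........*.*
tick 5: ..*******..*.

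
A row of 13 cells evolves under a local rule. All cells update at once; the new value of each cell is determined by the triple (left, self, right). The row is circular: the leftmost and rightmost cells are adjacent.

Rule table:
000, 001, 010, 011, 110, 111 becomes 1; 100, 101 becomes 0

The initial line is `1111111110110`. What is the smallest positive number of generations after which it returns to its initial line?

generation 1: 1111111110110

1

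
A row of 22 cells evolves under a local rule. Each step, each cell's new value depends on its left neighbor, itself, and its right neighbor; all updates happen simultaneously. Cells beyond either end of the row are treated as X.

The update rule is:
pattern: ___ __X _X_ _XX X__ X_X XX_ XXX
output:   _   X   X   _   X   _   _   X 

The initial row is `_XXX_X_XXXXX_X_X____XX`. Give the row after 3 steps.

XXXXXXX__X__X_X_X_X_XX

__X__X__XXX__X_XX__X_X
XXXXXXXX_X_XXX___XXX__
XXXXXXX__X__X_X_X_X_XX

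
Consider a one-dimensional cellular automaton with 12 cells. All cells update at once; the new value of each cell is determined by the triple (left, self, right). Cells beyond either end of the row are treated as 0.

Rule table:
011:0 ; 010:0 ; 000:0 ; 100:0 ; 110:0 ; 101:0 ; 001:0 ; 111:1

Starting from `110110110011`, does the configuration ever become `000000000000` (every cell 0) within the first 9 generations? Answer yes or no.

000000000000
all cells are 0 at generation 1

yes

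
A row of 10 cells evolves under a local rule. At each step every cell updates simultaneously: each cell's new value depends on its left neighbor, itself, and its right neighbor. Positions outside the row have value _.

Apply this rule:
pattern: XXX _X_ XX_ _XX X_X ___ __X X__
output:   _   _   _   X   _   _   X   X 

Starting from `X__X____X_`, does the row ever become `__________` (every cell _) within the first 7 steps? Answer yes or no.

no

_XX_X__X_X
XX___XX___
X_X_XX_X__
____X___X_
___X_X_X_X
__X_______
_X_X______
step 7 is _X_X______, still not uniform _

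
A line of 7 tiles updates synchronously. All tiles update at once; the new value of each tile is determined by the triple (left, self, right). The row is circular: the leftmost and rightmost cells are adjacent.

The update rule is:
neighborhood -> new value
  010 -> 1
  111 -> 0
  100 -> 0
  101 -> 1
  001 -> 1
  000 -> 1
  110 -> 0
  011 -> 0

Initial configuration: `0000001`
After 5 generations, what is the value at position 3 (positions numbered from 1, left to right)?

0111111
1000000
1011111
0100000
1101111
position 3 holds 0

0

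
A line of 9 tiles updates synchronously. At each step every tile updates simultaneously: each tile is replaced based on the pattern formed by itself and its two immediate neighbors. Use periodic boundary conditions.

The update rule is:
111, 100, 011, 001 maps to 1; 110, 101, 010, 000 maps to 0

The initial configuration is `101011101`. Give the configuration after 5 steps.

000011001
100110110
011100100
111011010
110010000

110010000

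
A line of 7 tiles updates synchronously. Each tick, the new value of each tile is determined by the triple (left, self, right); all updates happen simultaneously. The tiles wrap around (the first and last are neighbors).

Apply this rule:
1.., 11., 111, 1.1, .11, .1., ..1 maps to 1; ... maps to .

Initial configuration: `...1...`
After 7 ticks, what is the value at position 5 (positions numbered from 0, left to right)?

1

tick 1: ..111..
tick 2: .11111.
tick 3: 1111111
tick 4: 1111111  (fixed point — unchanged through tick 7)
position 5 holds 1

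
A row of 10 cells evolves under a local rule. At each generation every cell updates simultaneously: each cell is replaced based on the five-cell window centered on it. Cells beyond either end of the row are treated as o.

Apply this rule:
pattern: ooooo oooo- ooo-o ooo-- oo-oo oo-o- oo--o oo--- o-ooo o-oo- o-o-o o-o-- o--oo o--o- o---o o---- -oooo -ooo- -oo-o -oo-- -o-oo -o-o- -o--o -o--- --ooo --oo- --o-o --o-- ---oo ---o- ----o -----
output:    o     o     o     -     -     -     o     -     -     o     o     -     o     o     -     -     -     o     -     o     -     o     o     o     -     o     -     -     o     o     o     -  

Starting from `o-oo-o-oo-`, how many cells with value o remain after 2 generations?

6

o-o--o-o--
o--oo-o-oo
count of o: 6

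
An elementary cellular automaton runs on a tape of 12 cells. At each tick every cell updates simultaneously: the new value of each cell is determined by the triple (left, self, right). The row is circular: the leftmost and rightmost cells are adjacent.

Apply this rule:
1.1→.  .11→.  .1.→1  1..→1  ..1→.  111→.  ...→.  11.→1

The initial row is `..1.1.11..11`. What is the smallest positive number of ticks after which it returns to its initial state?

1.1.1..11..1
1.1.11..11..
1.1..11..11.
1.11..11..1.
1..11..11.1.
11..11..1.1.
.11..11.1.1.
..11..1.1.11
1..11.1.1..1
11..1.1.11..
.11.1.1..11.
..1.1.11..11

12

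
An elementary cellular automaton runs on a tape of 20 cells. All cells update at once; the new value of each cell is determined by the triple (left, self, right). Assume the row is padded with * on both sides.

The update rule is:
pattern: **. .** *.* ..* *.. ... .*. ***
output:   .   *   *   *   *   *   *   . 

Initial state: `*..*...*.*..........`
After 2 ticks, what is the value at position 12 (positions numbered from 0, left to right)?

.*******************
**..................
position 12 holds .

.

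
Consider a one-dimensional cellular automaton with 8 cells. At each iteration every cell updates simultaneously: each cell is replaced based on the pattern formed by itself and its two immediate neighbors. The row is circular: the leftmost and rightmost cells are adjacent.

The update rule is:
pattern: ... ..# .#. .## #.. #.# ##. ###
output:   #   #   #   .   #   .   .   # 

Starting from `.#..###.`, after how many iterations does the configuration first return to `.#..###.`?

4

####.#.#
###..#..
.#.#####
.#..###.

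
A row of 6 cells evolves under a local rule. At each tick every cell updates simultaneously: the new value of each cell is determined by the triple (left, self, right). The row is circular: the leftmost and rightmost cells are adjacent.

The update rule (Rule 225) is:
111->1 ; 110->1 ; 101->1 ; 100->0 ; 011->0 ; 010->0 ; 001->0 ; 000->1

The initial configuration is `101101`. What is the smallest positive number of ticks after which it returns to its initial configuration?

110110
011011
101101

3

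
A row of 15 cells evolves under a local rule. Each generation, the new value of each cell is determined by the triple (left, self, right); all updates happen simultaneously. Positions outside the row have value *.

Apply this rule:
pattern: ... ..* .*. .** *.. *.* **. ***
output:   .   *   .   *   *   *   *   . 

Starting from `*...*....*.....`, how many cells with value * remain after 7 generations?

generation 1: **.*.*..*.*...*
generation 2: .**.*.**.*.*.**
generation 3: ****.****.*.**.
generation 4: ...***..**.****
generation 5: *.**.*******...
generation 6: ******.....**.*
generation 7: .....**...*****
count of *: 7

7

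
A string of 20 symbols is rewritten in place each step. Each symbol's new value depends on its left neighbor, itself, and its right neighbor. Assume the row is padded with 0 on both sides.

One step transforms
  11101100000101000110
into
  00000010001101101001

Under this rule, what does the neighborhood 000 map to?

At position 7 the neighborhood is 000; the next row has 0 there.

0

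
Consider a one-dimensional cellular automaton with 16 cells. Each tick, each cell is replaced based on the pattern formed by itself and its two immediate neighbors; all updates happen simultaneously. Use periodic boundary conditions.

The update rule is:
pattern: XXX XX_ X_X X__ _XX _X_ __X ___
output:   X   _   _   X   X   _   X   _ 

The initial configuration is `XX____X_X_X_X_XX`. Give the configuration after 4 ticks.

X_X__X________XX
___XX_X______XXX
X_XX___X____XXX_
__X_X_X_X__XXX__

__X_X_X_X__XXX__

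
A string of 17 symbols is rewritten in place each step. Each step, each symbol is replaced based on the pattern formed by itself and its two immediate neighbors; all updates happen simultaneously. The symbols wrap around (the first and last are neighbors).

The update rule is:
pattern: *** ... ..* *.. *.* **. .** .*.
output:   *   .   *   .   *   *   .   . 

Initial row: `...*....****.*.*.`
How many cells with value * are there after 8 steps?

..*....*.****.*..
.*....*.*.****...
*....*.*.*.***...
....*.*.*.*.**..*
...*.*.*.*.*.*.*.
..*.*.*.*.*.*.*..
.*.*.*.*.*.*.*...
*.*.*.*.*.*.*....
count of *: 7

7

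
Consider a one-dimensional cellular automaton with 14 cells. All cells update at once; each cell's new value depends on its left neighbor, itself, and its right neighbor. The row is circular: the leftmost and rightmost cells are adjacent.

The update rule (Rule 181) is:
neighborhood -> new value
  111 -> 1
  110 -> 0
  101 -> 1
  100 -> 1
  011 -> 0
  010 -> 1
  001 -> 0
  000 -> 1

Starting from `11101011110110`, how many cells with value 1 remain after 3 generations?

9

01011101101001
11101010011101
11011111001010
count of 1: 9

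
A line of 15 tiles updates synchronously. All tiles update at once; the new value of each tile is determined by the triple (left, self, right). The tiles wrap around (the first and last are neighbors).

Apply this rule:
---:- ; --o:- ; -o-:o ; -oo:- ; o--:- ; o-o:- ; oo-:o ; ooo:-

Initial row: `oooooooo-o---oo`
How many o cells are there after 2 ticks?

-------o-o-----
-------o-o-----
count of o: 2

2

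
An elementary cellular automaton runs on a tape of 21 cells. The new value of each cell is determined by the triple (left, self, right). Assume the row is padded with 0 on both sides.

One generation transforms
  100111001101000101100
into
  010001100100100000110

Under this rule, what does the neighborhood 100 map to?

1

At position 1 the neighborhood is 100; the next row has 1 there.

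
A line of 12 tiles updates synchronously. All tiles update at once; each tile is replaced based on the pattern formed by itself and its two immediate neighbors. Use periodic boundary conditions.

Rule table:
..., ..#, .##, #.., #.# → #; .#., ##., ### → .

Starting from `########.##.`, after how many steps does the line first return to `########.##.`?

#.......##.#
.########.##
##.......##.
#.########.#
.##.......##
##.########.
#.##.......#
.##.########
##.##.......
#.##.#######
.##.##......
##.##.######
..##.##.....
###.##.#####
...##.##....
####.##.####
....##.##...
#####.##.###
.....##.##..
######.##.##
......##.##.
#######.##.#
.......##.##
########.##.

24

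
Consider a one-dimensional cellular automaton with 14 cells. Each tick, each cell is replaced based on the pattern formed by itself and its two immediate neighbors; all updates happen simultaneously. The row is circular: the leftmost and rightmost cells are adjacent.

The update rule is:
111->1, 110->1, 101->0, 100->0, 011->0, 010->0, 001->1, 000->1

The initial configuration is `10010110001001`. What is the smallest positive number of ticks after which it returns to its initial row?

10100010110010
00001100010100
11110101100001
11110000101110
01110111000110
10110011011010
00010101001000
11100000010011
11101111100101
11100111101000
01101011100011
00100001101101
01001110100100
10010110001001

14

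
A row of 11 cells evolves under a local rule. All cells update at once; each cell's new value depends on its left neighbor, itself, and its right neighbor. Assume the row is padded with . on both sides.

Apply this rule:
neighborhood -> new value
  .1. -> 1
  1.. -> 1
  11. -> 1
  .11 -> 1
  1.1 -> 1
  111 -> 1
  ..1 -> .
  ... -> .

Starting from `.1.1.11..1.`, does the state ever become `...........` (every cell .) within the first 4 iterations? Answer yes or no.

.1111111.11
.1111111111
.1111111111  (fixed point — unchanged through iteration 4)
iteration 4 is .1111111111, still not uniform .

no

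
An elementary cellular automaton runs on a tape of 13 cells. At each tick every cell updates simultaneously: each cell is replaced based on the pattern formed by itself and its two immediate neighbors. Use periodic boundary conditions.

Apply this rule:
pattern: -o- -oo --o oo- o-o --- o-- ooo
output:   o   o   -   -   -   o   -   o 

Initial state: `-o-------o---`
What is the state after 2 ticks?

-o-ooooo-o-oo
-o-oooo--o-o-

-o-oooo--o-o-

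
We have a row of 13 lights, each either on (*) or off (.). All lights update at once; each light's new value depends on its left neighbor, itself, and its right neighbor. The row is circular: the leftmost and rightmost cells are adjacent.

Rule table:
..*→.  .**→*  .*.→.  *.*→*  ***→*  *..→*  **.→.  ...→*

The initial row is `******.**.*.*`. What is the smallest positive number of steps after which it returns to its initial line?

step 1: *****.**.*.**
step 2: ****.**.*.***
step 3: ***.**.*.****
step 4: **.**.*.*****
step 5: *.**.*.******
step 6: .**.*.*******
step 7: **.*.*******.
step 8: *.*.*******.*
step 9: .*.*******.**
step 10: *.*******.**.
step 11: .*******.**.*
step 12: *******.**.*.
step 13: ******.**.*.*

13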